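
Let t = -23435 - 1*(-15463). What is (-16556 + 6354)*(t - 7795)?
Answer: 160854934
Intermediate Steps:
t = -7972 (t = -23435 + 15463 = -7972)
(-16556 + 6354)*(t - 7795) = (-16556 + 6354)*(-7972 - 7795) = -10202*(-15767) = 160854934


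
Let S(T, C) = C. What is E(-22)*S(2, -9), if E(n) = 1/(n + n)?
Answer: 9/44 ≈ 0.20455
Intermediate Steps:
E(n) = 1/(2*n)
E(-22)*S(2, -9) = ((½)/(-22))*(-9) = ((½)*(-1/22))*(-9) = -1/44*(-9) = 9/44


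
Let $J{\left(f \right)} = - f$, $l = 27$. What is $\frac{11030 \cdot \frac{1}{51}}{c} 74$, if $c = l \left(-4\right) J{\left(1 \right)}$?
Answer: $\frac{204055}{1377} \approx 148.19$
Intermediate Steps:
$c = 108$ ($c = 27 \left(-4\right) \left(\left(-1\right) 1\right) = \left(-108\right) \left(-1\right) = 108$)
$\frac{11030 \cdot \frac{1}{51}}{c} 74 = \frac{11030 \cdot \frac{1}{51}}{108} \cdot 74 = 11030 \cdot \frac{1}{51} \cdot \frac{1}{108} \cdot 74 = \frac{11030}{51} \cdot \frac{1}{108} \cdot 74 = \frac{5515}{2754} \cdot 74 = \frac{204055}{1377}$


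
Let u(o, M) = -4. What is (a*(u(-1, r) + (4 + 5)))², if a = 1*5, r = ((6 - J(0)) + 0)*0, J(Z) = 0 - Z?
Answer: 625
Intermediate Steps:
J(Z) = -Z
r = 0 (r = ((6 - (-1)*0) + 0)*0 = ((6 - 1*0) + 0)*0 = ((6 + 0) + 0)*0 = (6 + 0)*0 = 6*0 = 0)
a = 5
(a*(u(-1, r) + (4 + 5)))² = (5*(-4 + (4 + 5)))² = (5*(-4 + 9))² = (5*5)² = 25² = 625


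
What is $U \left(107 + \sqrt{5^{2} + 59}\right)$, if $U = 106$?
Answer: $11342 + 212 \sqrt{21} \approx 12314.0$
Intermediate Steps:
$U \left(107 + \sqrt{5^{2} + 59}\right) = 106 \left(107 + \sqrt{5^{2} + 59}\right) = 106 \left(107 + \sqrt{25 + 59}\right) = 106 \left(107 + \sqrt{84}\right) = 106 \left(107 + 2 \sqrt{21}\right) = 11342 + 212 \sqrt{21}$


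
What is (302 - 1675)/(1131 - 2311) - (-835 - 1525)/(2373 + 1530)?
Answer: 8143619/4605540 ≈ 1.7682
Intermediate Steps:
(302 - 1675)/(1131 - 2311) - (-835 - 1525)/(2373 + 1530) = -1373/(-1180) - (-2360)/3903 = -1373*(-1/1180) - (-2360)/3903 = 1373/1180 - 1*(-2360/3903) = 1373/1180 + 2360/3903 = 8143619/4605540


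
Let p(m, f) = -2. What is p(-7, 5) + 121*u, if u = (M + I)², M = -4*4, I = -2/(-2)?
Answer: 27223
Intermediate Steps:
I = 1 (I = -2*(-½) = 1)
M = -16
u = 225 (u = (-16 + 1)² = (-15)² = 225)
p(-7, 5) + 121*u = -2 + 121*225 = -2 + 27225 = 27223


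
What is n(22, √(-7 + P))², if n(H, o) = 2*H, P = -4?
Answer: 1936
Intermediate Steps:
n(22, √(-7 + P))² = (2*22)² = 44² = 1936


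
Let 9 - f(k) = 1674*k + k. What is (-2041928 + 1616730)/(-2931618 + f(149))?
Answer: 7331/54848 ≈ 0.13366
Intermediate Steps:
f(k) = 9 - 1675*k (f(k) = 9 - (1674*k + k) = 9 - 1675*k)
(-2041928 + 1616730)/(-2931618 + f(149)) = (-2041928 + 1616730)/(-2931618 + (9 - 1675*149)) = -425198/(-2931618 + (9 - 249575)) = -425198/(-2931618 - 249566) = -425198/(-3181184) = -425198*(-1/3181184) = 7331/54848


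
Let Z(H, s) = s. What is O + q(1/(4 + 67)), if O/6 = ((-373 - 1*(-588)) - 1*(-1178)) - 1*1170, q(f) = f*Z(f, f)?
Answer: 6744859/5041 ≈ 1338.0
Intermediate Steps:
q(f) = f**2 (q(f) = f*f = f**2)
O = 1338 (O = 6*(((-373 - 1*(-588)) - 1*(-1178)) - 1*1170) = 6*(((-373 + 588) + 1178) - 1170) = 6*((215 + 1178) - 1170) = 6*(1393 - 1170) = 6*223 = 1338)
O + q(1/(4 + 67)) = 1338 + (1/(4 + 67))**2 = 1338 + (1/71)**2 = 1338 + 1/5041 = 6744859/5041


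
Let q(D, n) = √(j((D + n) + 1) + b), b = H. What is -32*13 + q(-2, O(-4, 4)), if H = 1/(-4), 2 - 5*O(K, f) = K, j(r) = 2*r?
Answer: -416 + √15/10 ≈ -415.61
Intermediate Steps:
O(K, f) = ⅖ - K/5
H = -¼ ≈ -0.25000
b = -¼ ≈ -0.25000
q(D, n) = √(7/4 + 2*D + 2*n) (q(D, n) = √(2*((D + n) + 1) - ¼) = √(2*(1 + D + n) - ¼) = √((2 + 2*D + 2*n) - ¼) = √(7/4 + 2*D + 2*n))
-32*13 + q(-2, O(-4, 4)) = -32*13 + √(7 + 8*(-2) + 8*(⅖ - ⅕*(-4)))/2 = -416 + √(7 - 16 + 8*(⅖ + ⅘))/2 = -416 + √(7 - 16 + 8*(6/5))/2 = -416 + √(7 - 16 + 48/5)/2 = -416 + √(⅗)/2 = -416 + (√15/5)/2 = -416 + √15/10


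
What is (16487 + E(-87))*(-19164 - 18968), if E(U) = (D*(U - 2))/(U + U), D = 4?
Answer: -54702146204/87 ≈ -6.2876e+8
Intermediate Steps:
E(U) = (-8 + 4*U)/(2*U) (E(U) = (4*(U - 2))/(U + U) = (4*(-2 + U))/((2*U)) = (-8 + 4*U)*(1/(2*U)) = (-8 + 4*U)/(2*U))
(16487 + E(-87))*(-19164 - 18968) = (16487 + (2 - 4/(-87)))*(-19164 - 18968) = (16487 + (2 - 4*(-1/87)))*(-38132) = (16487 + (2 + 4/87))*(-38132) = (16487 + 178/87)*(-38132) = (1434547/87)*(-38132) = -54702146204/87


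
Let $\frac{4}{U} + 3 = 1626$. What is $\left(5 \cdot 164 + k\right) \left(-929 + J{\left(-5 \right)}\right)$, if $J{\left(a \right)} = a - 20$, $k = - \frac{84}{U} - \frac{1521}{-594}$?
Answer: $\frac{349035051}{11} \approx 3.173 \cdot 10^{7}$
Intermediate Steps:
$U = \frac{4}{1623}$ ($U = \frac{4}{-3 + 1626} = \frac{4}{1623} \approx 0.0024646$)
$k = - \frac{2249309}{66}$ ($k = - \frac{84}{\frac{4}{1623}} - \frac{1521}{-594} = \left(-84\right) \frac{1623}{4} - - \frac{169}{66} = -34083 + \frac{169}{66} = - \frac{2249309}{66} \approx -34080.0$)
$J{\left(a \right)} = -20 + a$ ($J{\left(a \right)} = a - 20 = -20 + a$)
$\left(5 \cdot 164 + k\right) \left(-929 + J{\left(-5 \right)}\right) = \left(5 \cdot 164 - \frac{2249309}{66}\right) \left(-929 - 25\right) = \left(820 - \frac{2249309}{66}\right) \left(-929 - 25\right) = \left(- \frac{2195189}{66}\right) \left(-954\right) = \frac{349035051}{11}$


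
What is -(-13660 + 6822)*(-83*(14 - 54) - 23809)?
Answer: -140103782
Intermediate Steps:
-(-13660 + 6822)*(-83*(14 - 54) - 23809) = -(-6838)*(-83*(-40) - 23809) = -(-6838)*(3320 - 23809) = -(-6838)*(-20489) = -1*140103782 = -140103782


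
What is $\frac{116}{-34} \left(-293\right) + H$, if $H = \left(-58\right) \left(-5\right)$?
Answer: $\frac{21924}{17} \approx 1289.6$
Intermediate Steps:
$H = 290$
$\frac{116}{-34} \left(-293\right) + H = \frac{116}{-34} \left(-293\right) + 290 = 116 \left(- \frac{1}{34}\right) \left(-293\right) + 290 = \left(- \frac{58}{17}\right) \left(-293\right) + 290 = \frac{16994}{17} + 290 = \frac{21924}{17}$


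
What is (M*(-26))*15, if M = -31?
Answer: 12090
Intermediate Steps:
(M*(-26))*15 = -31*(-26)*15 = 806*15 = 12090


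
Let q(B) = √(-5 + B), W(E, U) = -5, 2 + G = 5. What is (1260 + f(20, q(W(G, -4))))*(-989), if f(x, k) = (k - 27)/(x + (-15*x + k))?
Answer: -9771732413/7841 + 250217*I*√10/78410 ≈ -1.2462e+6 + 10.091*I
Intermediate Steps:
G = 3 (G = -2 + 5 = 3)
f(x, k) = (-27 + k)/(k - 14*x) (f(x, k) = (-27 + k)/(x + (-15*x + k)) = (-27 + k)/(x + (k - 15*x)) = (-27 + k)/(k - 14*x))
(1260 + f(20, q(W(G, -4))))*(-989) = (1260 + (-27 + √(-5 - 5))/(√(-5 - 5) - 14*20))*(-989) = (1260 + (-27 + √(-10))/(√(-10) - 280))*(-989) = (1260 + (-27 + I*√10)/(I*√10 - 280))*(-989) = (1260 + (-27 + I*√10)/(-280 + I*√10))*(-989) = -1246140 - 989*(-27 + I*√10)/(-280 + I*√10)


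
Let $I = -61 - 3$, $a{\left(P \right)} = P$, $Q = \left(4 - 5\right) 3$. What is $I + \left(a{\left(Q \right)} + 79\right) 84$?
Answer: $6320$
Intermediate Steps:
$Q = -3$ ($Q = \left(-1\right) 3 = -3$)
$I = -64$
$I + \left(a{\left(Q \right)} + 79\right) 84 = -64 + \left(-3 + 79\right) 84 = -64 + 76 \cdot 84 = -64 + 6384 = 6320$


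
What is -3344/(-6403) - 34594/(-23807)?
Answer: 2264030/1146137 ≈ 1.9754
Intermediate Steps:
-3344/(-6403) - 34594/(-23807) = -3344*(-1/6403) - 34594*(-1/23807) = 176/337 + 4942/3401 = 2264030/1146137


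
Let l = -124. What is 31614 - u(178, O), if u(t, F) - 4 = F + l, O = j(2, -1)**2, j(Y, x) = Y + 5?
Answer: 31685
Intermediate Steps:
j(Y, x) = 5 + Y
O = 49 (O = (5 + 2)**2 = 7**2 = 49)
u(t, F) = -120 + F (u(t, F) = 4 + (F - 124) = 4 + (-124 + F) = -120 + F)
31614 - u(178, O) = 31614 - (-120 + 49) = 31614 - 1*(-71) = 31614 + 71 = 31685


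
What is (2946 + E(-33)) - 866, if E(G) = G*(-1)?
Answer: 2113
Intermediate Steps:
E(G) = -G
(2946 + E(-33)) - 866 = (2946 - 1*(-33)) - 866 = (2946 + 33) - 866 = 2979 - 866 = 2113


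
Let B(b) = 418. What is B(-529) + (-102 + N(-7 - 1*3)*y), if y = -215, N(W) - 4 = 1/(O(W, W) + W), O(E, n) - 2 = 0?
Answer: -4137/8 ≈ -517.13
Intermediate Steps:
O(E, n) = 2 (O(E, n) = 2 + 0 = 2)
N(W) = 4 + 1/(2 + W)
B(-529) + (-102 + N(-7 - 1*3)*y) = 418 + (-102 + ((9 + 4*(-7 - 1*3))/(2 + (-7 - 1*3)))*(-215)) = 418 + (-102 + ((9 + 4*(-7 - 3))/(2 + (-7 - 3)))*(-215)) = 418 + (-102 + ((9 + 4*(-10))/(2 - 10))*(-215)) = 418 + (-102 + ((9 - 40)/(-8))*(-215)) = 418 + (-102 - ⅛*(-31)*(-215)) = 418 + (-102 + (31/8)*(-215)) = 418 + (-102 - 6665/8) = 418 - 7481/8 = -4137/8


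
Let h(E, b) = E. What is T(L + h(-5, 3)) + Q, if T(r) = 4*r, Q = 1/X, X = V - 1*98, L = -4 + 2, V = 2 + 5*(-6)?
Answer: -3529/126 ≈ -28.008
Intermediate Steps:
V = -28 (V = 2 - 30 = -28)
L = -2
X = -126 (X = -28 - 1*98 = -28 - 98 = -126)
Q = -1/126 (Q = 1/(-126) = -1/126 ≈ -0.0079365)
T(L + h(-5, 3)) + Q = 4*(-2 - 5) - 1/126 = 4*(-7) - 1/126 = -28 - 1/126 = -3529/126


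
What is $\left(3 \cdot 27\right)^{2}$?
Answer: $6561$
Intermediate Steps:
$\left(3 \cdot 27\right)^{2} = 81^{2} = 6561$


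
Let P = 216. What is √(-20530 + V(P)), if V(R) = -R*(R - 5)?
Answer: I*√66106 ≈ 257.11*I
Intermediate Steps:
V(R) = -R*(-5 + R)
√(-20530 + V(P)) = √(-20530 + 216*(5 - 1*216)) = √(-20530 + 216*(5 - 216)) = √(-20530 + 216*(-211)) = √(-20530 - 45576) = √(-66106) = I*√66106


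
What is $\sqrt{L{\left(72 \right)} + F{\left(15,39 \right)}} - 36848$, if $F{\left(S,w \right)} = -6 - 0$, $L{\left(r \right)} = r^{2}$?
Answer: $-36848 + \sqrt{5178} \approx -36776.0$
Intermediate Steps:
$F{\left(S,w \right)} = -6$ ($F{\left(S,w \right)} = -6 + 0 = -6$)
$\sqrt{L{\left(72 \right)} + F{\left(15,39 \right)}} - 36848 = \sqrt{72^{2} - 6} - 36848 = \sqrt{5184 - 6} - 36848 = \sqrt{5178} - 36848 = -36848 + \sqrt{5178}$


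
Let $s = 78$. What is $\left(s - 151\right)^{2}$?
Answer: $5329$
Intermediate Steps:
$\left(s - 151\right)^{2} = \left(78 - 151\right)^{2} = \left(-73\right)^{2} = 5329$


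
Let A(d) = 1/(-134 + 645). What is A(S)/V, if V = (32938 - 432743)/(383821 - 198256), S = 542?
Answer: -37113/40860071 ≈ -0.00090829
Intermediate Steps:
A(d) = 1/511
V = -79961/37113 (V = -399805/185565 = -399805*1/185565 = -79961/37113 ≈ -2.1545)
A(S)/V = 1/(511*(-79961/37113)) = (1/511)*(-37113/79961) = -37113/40860071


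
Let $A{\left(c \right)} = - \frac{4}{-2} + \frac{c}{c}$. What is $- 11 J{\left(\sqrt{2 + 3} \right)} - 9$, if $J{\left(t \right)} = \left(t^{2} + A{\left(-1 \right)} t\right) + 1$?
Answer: $-75 - 33 \sqrt{5} \approx -148.79$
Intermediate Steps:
$A{\left(c \right)} = 3$ ($A{\left(c \right)} = \left(-4\right) \left(- \frac{1}{2}\right) + 1 = 2 + 1 = 3$)
$J{\left(t \right)} = 1 + t^{2} + 3 t$ ($J{\left(t \right)} = \left(t^{2} + 3 t\right) + 1 = 1 + t^{2} + 3 t$)
$- 11 J{\left(\sqrt{2 + 3} \right)} - 9 = - 11 \left(1 + \left(\sqrt{2 + 3}\right)^{2} + 3 \sqrt{2 + 3}\right) - 9 = - 11 \left(1 + \left(\sqrt{5}\right)^{2} + 3 \sqrt{5}\right) - 9 = - 11 \left(1 + 5 + 3 \sqrt{5}\right) - 9 = - 11 \left(6 + 3 \sqrt{5}\right) - 9 = \left(-66 - 33 \sqrt{5}\right) - 9 = -75 - 33 \sqrt{5}$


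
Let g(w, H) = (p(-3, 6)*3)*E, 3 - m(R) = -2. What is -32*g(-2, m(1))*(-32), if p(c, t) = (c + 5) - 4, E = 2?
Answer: -12288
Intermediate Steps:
p(c, t) = 1 + c (p(c, t) = (5 + c) - 4 = 1 + c)
m(R) = 5 (m(R) = 3 - 1*(-2) = 3 + 2 = 5)
g(w, H) = -12 (g(w, H) = ((1 - 3)*3)*2 = -2*3*2 = -6*2 = -12)
-32*g(-2, m(1))*(-32) = -32*(-12)*(-32) = 384*(-32) = -12288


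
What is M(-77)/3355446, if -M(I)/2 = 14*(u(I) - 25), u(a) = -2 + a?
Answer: 1456/1677723 ≈ 0.00086784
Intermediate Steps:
M(I) = 756 - 28*I (M(I) = -28*((-2 + I) - 25) = -28*(-27 + I) = -2*(-378 + 14*I) = 756 - 28*I)
M(-77)/3355446 = (756 - 28*(-77))/3355446 = (756 + 2156)*(1/3355446) = 2912*(1/3355446) = 1456/1677723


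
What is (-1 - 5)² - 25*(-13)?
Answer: 361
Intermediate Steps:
(-1 - 5)² - 25*(-13) = (-6)² + 325 = 36 + 325 = 361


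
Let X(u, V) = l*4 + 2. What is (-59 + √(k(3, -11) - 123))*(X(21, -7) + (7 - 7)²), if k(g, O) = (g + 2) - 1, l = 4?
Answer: -1062 + 18*I*√119 ≈ -1062.0 + 196.36*I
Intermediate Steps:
k(g, O) = 1 + g (k(g, O) = (2 + g) - 1 = 1 + g)
X(u, V) = 18 (X(u, V) = 4*4 + 2 = 16 + 2 = 18)
(-59 + √(k(3, -11) - 123))*(X(21, -7) + (7 - 7)²) = (-59 + √((1 + 3) - 123))*(18 + (7 - 7)²) = (-59 + √(4 - 123))*(18 + 0²) = (-59 + √(-119))*(18 + 0) = (-59 + I*√119)*18 = -1062 + 18*I*√119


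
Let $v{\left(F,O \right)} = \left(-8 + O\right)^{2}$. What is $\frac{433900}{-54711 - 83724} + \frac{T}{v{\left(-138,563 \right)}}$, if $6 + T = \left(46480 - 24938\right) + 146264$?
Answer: $- \frac{294460412}{113710509} \approx -2.5896$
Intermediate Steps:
$T = 167800$ ($T = -6 + \left(\left(46480 - 24938\right) + 146264\right) = -6 + \left(21542 + 146264\right) = -6 + 167806 = 167800$)
$\frac{433900}{-54711 - 83724} + \frac{T}{v{\left(-138,563 \right)}} = \frac{433900}{-54711 - 83724} + \frac{167800}{\left(-8 + 563\right)^{2}} = \frac{433900}{-54711 - 83724} + \frac{167800}{555^{2}} = \frac{433900}{-138435} + \frac{167800}{308025} = 433900 \left(- \frac{1}{138435}\right) + 167800 \cdot \frac{1}{308025} = - \frac{86780}{27687} + \frac{6712}{12321} = - \frac{294460412}{113710509}$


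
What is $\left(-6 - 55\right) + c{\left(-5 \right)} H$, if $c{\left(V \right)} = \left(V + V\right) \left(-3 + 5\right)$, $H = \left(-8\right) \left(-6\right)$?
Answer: $-1021$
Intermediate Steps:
$H = 48$
$c{\left(V \right)} = 4 V$ ($c{\left(V \right)} = 2 V 2 = 4 V$)
$\left(-6 - 55\right) + c{\left(-5 \right)} H = \left(-6 - 55\right) + 4 \left(-5\right) 48 = \left(-6 - 55\right) - 960 = -61 - 960 = -1021$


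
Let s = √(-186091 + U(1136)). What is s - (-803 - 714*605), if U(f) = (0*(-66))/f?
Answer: 432773 + I*√186091 ≈ 4.3277e+5 + 431.38*I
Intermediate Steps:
U(f) = 0 (U(f) = 0/f = 0)
s = I*√186091 (s = √(-186091 + 0) = √(-186091) = I*√186091 ≈ 431.38*I)
s - (-803 - 714*605) = I*√186091 - (-803 - 714*605) = I*√186091 - (-803 - 431970) = I*√186091 - 1*(-432773) = I*√186091 + 432773 = 432773 + I*√186091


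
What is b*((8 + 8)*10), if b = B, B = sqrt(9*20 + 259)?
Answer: 160*sqrt(439) ≈ 3352.4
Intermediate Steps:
B = sqrt(439) (B = sqrt(180 + 259) = sqrt(439) ≈ 20.952)
b = sqrt(439) ≈ 20.952
b*((8 + 8)*10) = sqrt(439)*((8 + 8)*10) = sqrt(439)*(16*10) = sqrt(439)*160 = 160*sqrt(439)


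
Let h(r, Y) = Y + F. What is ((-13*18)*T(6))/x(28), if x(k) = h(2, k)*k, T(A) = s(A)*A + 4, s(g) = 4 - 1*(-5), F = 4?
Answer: -3393/224 ≈ -15.147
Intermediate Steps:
s(g) = 9 (s(g) = 4 + 5 = 9)
T(A) = 4 + 9*A (T(A) = 9*A + 4 = 4 + 9*A)
h(r, Y) = 4 + Y (h(r, Y) = Y + 4 = 4 + Y)
x(k) = k*(4 + k) (x(k) = (4 + k)*k = k*(4 + k))
((-13*18)*T(6))/x(28) = ((-13*18)*(4 + 9*6))/((28*(4 + 28))) = (-234*(4 + 54))/((28*32)) = -234*58/896 = -13572*1/896 = -3393/224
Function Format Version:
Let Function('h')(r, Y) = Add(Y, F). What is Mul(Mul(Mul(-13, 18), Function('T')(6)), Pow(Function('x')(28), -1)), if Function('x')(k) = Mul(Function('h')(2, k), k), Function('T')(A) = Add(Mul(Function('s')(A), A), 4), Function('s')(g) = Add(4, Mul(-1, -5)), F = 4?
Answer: Rational(-3393, 224) ≈ -15.147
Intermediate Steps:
Function('s')(g) = 9 (Function('s')(g) = Add(4, 5) = 9)
Function('T')(A) = Add(4, Mul(9, A)) (Function('T')(A) = Add(Mul(9, A), 4) = Add(4, Mul(9, A)))
Function('h')(r, Y) = Add(4, Y) (Function('h')(r, Y) = Add(Y, 4) = Add(4, Y))
Function('x')(k) = Mul(k, Add(4, k)) (Function('x')(k) = Mul(Add(4, k), k) = Mul(k, Add(4, k)))
Mul(Mul(Mul(-13, 18), Function('T')(6)), Pow(Function('x')(28), -1)) = Mul(Mul(Mul(-13, 18), Add(4, Mul(9, 6))), Pow(Mul(28, Add(4, 28)), -1)) = Mul(Mul(-234, Add(4, 54)), Pow(Mul(28, 32), -1)) = Mul(Mul(-234, 58), Pow(896, -1)) = Mul(-13572, Rational(1, 896)) = Rational(-3393, 224)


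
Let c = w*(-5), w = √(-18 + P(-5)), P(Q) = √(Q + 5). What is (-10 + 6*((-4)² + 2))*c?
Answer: -1470*I*√2 ≈ -2078.9*I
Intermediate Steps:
P(Q) = √(5 + Q)
w = 3*I*√2 (w = √(-18 + √(5 - 5)) = √(-18 + √0) = √(-18 + 0) = √(-18) = 3*I*√2 ≈ 4.2426*I)
c = -15*I*√2 (c = (3*I*√2)*(-5) = -15*I*√2 ≈ -21.213*I)
(-10 + 6*((-4)² + 2))*c = (-10 + 6*((-4)² + 2))*(-15*I*√2) = (-10 + 6*(16 + 2))*(-15*I*√2) = (-10 + 6*18)*(-15*I*√2) = (-10 + 108)*(-15*I*√2) = 98*(-15*I*√2) = -1470*I*√2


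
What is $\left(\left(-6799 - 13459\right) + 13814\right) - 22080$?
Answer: $-28524$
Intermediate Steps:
$\left(\left(-6799 - 13459\right) + 13814\right) - 22080 = \left(-20258 + 13814\right) - 22080 = -6444 - 22080 = -28524$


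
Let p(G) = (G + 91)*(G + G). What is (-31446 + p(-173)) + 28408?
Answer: 25334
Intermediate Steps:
p(G) = 2*G*(91 + G) (p(G) = (91 + G)*(2*G) = 2*G*(91 + G))
(-31446 + p(-173)) + 28408 = (-31446 + 2*(-173)*(91 - 173)) + 28408 = (-31446 + 2*(-173)*(-82)) + 28408 = (-31446 + 28372) + 28408 = -3074 + 28408 = 25334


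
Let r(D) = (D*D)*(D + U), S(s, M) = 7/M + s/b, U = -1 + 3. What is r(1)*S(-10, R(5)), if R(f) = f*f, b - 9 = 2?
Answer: -519/275 ≈ -1.8873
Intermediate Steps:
U = 2
b = 11 (b = 9 + 2 = 11)
R(f) = f²
S(s, M) = 7/M + s/11
r(D) = D²*(2 + D) (r(D) = (D*D)*(D + 2) = D²*(2 + D))
r(1)*S(-10, R(5)) = (1²*(2 + 1))*(7/(5²) + (1/11)*(-10)) = (1*3)*(7/25 - 10/11) = 3*(7*(1/25) - 10/11) = 3*(7/25 - 10/11) = 3*(-173/275) = -519/275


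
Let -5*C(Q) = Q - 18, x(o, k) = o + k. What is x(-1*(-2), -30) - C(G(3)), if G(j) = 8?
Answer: -30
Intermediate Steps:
x(o, k) = k + o
C(Q) = 18/5 - Q/5 (C(Q) = -(Q - 18)/5 = -(-18 + Q)/5 = 18/5 - Q/5)
x(-1*(-2), -30) - C(G(3)) = (-30 - 1*(-2)) - (18/5 - ⅕*8) = (-30 + 2) - (18/5 - 8/5) = -28 - 1*2 = -28 - 2 = -30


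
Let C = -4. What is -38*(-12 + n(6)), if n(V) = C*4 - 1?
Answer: 1102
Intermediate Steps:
n(V) = -17 (n(V) = -4*4 - 1 = -16 - 1 = -17)
-38*(-12 + n(6)) = -38*(-12 - 17) = -38*(-29) = 1102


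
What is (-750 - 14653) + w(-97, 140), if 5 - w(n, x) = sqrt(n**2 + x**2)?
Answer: -15398 - sqrt(29009) ≈ -15568.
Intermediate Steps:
w(n, x) = 5 - sqrt(n**2 + x**2)
(-750 - 14653) + w(-97, 140) = (-750 - 14653) + (5 - sqrt((-97)**2 + 140**2)) = -15403 + (5 - sqrt(9409 + 19600)) = -15403 + (5 - sqrt(29009)) = -15398 - sqrt(29009)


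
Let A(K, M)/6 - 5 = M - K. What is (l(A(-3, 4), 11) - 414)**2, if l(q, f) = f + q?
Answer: 109561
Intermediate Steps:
A(K, M) = 30 - 6*K + 6*M (A(K, M) = 30 + 6*(M - K) = 30 + (-6*K + 6*M) = 30 - 6*K + 6*M)
(l(A(-3, 4), 11) - 414)**2 = ((11 + (30 - 6*(-3) + 6*4)) - 414)**2 = ((11 + (30 + 18 + 24)) - 414)**2 = ((11 + 72) - 414)**2 = (83 - 414)**2 = (-331)**2 = 109561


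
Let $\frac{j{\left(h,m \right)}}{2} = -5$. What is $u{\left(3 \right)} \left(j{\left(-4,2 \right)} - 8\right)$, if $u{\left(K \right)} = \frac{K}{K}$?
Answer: $-18$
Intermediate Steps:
$u{\left(K \right)} = 1$
$j{\left(h,m \right)} = -10$ ($j{\left(h,m \right)} = 2 \left(-5\right) = -10$)
$u{\left(3 \right)} \left(j{\left(-4,2 \right)} - 8\right) = 1 \left(-10 - 8\right) = 1 \left(-18\right) = -18$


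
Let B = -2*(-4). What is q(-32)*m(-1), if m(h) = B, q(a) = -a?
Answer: 256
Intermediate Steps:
B = 8
m(h) = 8
q(-32)*m(-1) = -1*(-32)*8 = 32*8 = 256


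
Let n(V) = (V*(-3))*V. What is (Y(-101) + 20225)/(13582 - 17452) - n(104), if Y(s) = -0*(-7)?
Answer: 25110707/774 ≈ 32443.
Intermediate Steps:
Y(s) = 0 (Y(s) = -3*0 = 0)
n(V) = -3*V² (n(V) = (-3*V)*V = -3*V²)
(Y(-101) + 20225)/(13582 - 17452) - n(104) = (0 + 20225)/(13582 - 17452) - (-3)*104² = 20225/(-3870) - (-3)*10816 = 20225*(-1/3870) - 1*(-32448) = -4045/774 + 32448 = 25110707/774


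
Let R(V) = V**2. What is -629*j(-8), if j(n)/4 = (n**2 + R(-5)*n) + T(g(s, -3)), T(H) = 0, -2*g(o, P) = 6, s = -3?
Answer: 342176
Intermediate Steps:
g(o, P) = -3 (g(o, P) = -1/2*6 = -3)
j(n) = 4*n**2 + 100*n (j(n) = 4*((n**2 + (-5)**2*n) + 0) = 4*((n**2 + 25*n) + 0) = 4*(n**2 + 25*n) = 4*n**2 + 100*n)
-629*j(-8) = -2516*(-8)*(25 - 8) = -2516*(-8)*17 = -629*(-544) = 342176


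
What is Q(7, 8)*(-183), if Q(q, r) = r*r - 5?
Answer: -10797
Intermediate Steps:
Q(q, r) = -5 + r² (Q(q, r) = r² - 5 = -5 + r²)
Q(7, 8)*(-183) = (-5 + 8²)*(-183) = (-5 + 64)*(-183) = 59*(-183) = -10797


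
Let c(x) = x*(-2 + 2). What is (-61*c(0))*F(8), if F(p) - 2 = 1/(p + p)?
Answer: 0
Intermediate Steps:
c(x) = 0 (c(x) = x*0 = 0)
F(p) = 2 + 1/(2*p) (F(p) = 2 + 1/(p + p) = 2 + 1/(2*p))
(-61*c(0))*F(8) = (-61*0)*(2 + (1/2)/8) = 0*(2 + (1/2)*(1/8)) = 0*(2 + 1/16) = 0*(33/16) = 0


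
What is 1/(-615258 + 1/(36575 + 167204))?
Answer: -203779/125376659981 ≈ -1.6253e-6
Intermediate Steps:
1/(-615258 + 1/(36575 + 167204)) = 1/(-615258 + 1/203779) = 1/(-125376659981/203779) = -203779/125376659981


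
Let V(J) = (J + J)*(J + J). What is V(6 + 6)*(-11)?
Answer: -6336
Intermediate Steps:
V(J) = 4*J**2 (V(J) = (2*J)*(2*J) = 4*J**2)
V(6 + 6)*(-11) = (4*(6 + 6)**2)*(-11) = (4*12**2)*(-11) = (4*144)*(-11) = 576*(-11) = -6336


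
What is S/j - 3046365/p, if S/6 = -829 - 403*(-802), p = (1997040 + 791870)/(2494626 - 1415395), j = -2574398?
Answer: -846393490927847979/717976432618 ≈ -1.1789e+6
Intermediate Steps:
p = 2788910/1079231 ≈ 2.5842
S = 1934262 (S = 6*(-829 - 403*(-802)) = 6*(-829 + 323206) = 6*322377 = 1934262)
S/j - 3046365/p = 1934262/(-2574398) - 3046365/2788910/1079231 = 1934262*(-1/2574398) - 3046365*1079231/2788910 = -967131/1287199 - 657546309063/557782 = -846393490927847979/717976432618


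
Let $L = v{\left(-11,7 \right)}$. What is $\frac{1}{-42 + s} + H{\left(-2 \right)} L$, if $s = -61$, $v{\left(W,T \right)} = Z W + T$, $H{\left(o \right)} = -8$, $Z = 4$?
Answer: $\frac{30487}{103} \approx 295.99$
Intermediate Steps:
$v{\left(W,T \right)} = T + 4 W$ ($v{\left(W,T \right)} = 4 W + T = T + 4 W$)
$L = -37$ ($L = 7 + 4 \left(-11\right) = 7 - 44 = -37$)
$\frac{1}{-42 + s} + H{\left(-2 \right)} L = \frac{1}{-42 - 61} - -296 = \frac{1}{-103} + 296 = - \frac{1}{103} + 296 = \frac{30487}{103}$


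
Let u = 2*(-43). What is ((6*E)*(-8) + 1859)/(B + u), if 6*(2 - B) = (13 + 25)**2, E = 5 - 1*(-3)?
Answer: -4425/974 ≈ -4.5431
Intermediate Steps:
E = 8 (E = 5 + 3 = 8)
u = -86
B = -716/3 (B = 2 - (13 + 25)**2/6 = 2 - 1/6*38**2 = 2 - 1/6*1444 = 2 - 722/3 = -716/3 ≈ -238.67)
((6*E)*(-8) + 1859)/(B + u) = ((6*8)*(-8) + 1859)/(-716/3 - 86) = (48*(-8) + 1859)/(-974/3) = (-384 + 1859)*(-3/974) = 1475*(-3/974) = -4425/974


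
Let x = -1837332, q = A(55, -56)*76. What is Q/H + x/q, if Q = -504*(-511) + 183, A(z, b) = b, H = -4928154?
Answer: 53890227137/124846568 ≈ 431.65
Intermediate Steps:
q = -4256 (q = -56*76 = -4256)
Q = 257727 (Q = 257544 + 183 = 257727)
Q/H + x/q = 257727/(-4928154) - 1837332/(-4256) = 257727*(-1/4928154) - 1837332*(-1/4256) = -85909/1642718 + 65619/152 = 53890227137/124846568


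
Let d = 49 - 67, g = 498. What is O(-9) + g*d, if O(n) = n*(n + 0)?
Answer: -8883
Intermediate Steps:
O(n) = n² (O(n) = n*n = n²)
d = -18
O(-9) + g*d = (-9)² + 498*(-18) = 81 - 8964 = -8883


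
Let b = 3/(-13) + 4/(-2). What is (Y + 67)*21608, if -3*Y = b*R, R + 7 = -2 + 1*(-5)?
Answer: 47688856/39 ≈ 1.2228e+6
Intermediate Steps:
R = -14 (R = -7 + (-2 + 1*(-5)) = -7 + (-2 - 5) = -7 - 7 = -14)
b = -29/13 (b = 3*(-1/13) + 4*(-½) = -3/13 - 2 = -29/13 ≈ -2.2308)
Y = -406/39 (Y = -(-29)*(-14)/39 = -⅓*406/13 = -406/39 ≈ -10.410)
(Y + 67)*21608 = (-406/39 + 67)*21608 = (2207/39)*21608 = 47688856/39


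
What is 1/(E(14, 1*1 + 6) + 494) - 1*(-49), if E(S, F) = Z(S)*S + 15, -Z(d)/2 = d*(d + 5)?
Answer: 340010/6939 ≈ 49.000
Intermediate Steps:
Z(d) = -2*d*(5 + d) (Z(d) = -2*d*(d + 5) = -2*d*(5 + d))
E(S, F) = 15 - 2*S**2*(5 + S) (E(S, F) = (-2*S*(5 + S))*S + 15 = -2*S**2*(5 + S) + 15 = 15 - 2*S**2*(5 + S))
1/(E(14, 1*1 + 6) + 494) - 1*(-49) = 1/((15 - 2*14**2*(5 + 14)) + 494) - 1*(-49) = 1/((15 - 2*196*19) + 494) + 49 = 1/((15 - 7448) + 494) + 49 = 1/(-7433 + 494) + 49 = 1/(-6939) + 49 = -1/6939 + 49 = 340010/6939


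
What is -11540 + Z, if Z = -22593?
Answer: -34133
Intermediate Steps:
-11540 + Z = -11540 - 22593 = -34133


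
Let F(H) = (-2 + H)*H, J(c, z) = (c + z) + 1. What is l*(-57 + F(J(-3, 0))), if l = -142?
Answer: 6958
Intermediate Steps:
J(c, z) = 1 + c + z
F(H) = H*(-2 + H)
l*(-57 + F(J(-3, 0))) = -142*(-57 + (1 - 3 + 0)*(-2 + (1 - 3 + 0))) = -142*(-57 - 2*(-2 - 2)) = -142*(-57 - 2*(-4)) = -142*(-57 + 8) = -142*(-49) = 6958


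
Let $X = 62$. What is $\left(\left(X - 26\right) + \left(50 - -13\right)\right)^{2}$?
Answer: $9801$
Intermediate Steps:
$\left(\left(X - 26\right) + \left(50 - -13\right)\right)^{2} = \left(\left(62 - 26\right) + \left(50 - -13\right)\right)^{2} = \left(\left(62 - 26\right) + \left(50 + 13\right)\right)^{2} = \left(36 + 63\right)^{2} = 99^{2} = 9801$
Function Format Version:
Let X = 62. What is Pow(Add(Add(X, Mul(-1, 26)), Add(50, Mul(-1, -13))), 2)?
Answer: 9801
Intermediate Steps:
Pow(Add(Add(X, Mul(-1, 26)), Add(50, Mul(-1, -13))), 2) = Pow(Add(Add(62, Mul(-1, 26)), Add(50, Mul(-1, -13))), 2) = Pow(Add(Add(62, -26), Add(50, 13)), 2) = Pow(Add(36, 63), 2) = Pow(99, 2) = 9801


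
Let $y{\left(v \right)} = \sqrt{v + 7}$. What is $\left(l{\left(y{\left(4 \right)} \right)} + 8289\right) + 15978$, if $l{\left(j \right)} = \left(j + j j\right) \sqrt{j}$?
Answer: $24267 + 11^{\frac{3}{4}} \left(1 + \sqrt{11}\right) \approx 24293.0$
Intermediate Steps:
$y{\left(v \right)} = \sqrt{7 + v}$
$l{\left(j \right)} = \sqrt{j} \left(j + j^{2}\right)$ ($l{\left(j \right)} = \left(j + j^{2}\right) \sqrt{j} = \sqrt{j} \left(j + j^{2}\right)$)
$\left(l{\left(y{\left(4 \right)} \right)} + 8289\right) + 15978 = \left(\left(\sqrt{7 + 4}\right)^{\frac{3}{2}} \left(1 + \sqrt{7 + 4}\right) + 8289\right) + 15978 = \left(\left(\sqrt{11}\right)^{\frac{3}{2}} \left(1 + \sqrt{11}\right) + 8289\right) + 15978 = \left(11^{\frac{3}{4}} \left(1 + \sqrt{11}\right) + 8289\right) + 15978 = \left(8289 + 11^{\frac{3}{4}} \left(1 + \sqrt{11}\right)\right) + 15978 = 24267 + 11^{\frac{3}{4}} \left(1 + \sqrt{11}\right)$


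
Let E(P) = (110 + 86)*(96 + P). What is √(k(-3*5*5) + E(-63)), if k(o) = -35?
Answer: √6433 ≈ 80.206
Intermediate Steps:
E(P) = 18816 + 196*P (E(P) = 196*(96 + P) = 18816 + 196*P)
√(k(-3*5*5) + E(-63)) = √(-35 + (18816 + 196*(-63))) = √(-35 + (18816 - 12348)) = √(-35 + 6468) = √6433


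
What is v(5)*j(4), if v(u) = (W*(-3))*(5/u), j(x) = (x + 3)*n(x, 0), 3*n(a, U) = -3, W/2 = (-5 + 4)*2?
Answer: -84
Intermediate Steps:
W = -4 (W = 2*((-5 + 4)*2) = 2*(-1*2) = 2*(-2) = -4)
n(a, U) = -1 (n(a, U) = (1/3)*(-3) = -1)
j(x) = -3 - x (j(x) = (x + 3)*(-1) = (3 + x)*(-1) = -3 - x)
v(u) = 60/u (v(u) = (-4*(-3))*(5/u) = 12*(5/u) = 60/u)
v(5)*j(4) = (60/5)*(-3 - 1*4) = (60*(1/5))*(-3 - 4) = 12*(-7) = -84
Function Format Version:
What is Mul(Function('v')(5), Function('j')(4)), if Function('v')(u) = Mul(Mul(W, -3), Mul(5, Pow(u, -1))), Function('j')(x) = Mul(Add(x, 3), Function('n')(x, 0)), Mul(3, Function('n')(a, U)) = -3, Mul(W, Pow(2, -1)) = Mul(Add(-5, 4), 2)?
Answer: -84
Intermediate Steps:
W = -4 (W = Mul(2, Mul(Add(-5, 4), 2)) = Mul(2, Mul(-1, 2)) = Mul(2, -2) = -4)
Function('n')(a, U) = -1 (Function('n')(a, U) = Mul(Rational(1, 3), -3) = -1)
Function('j')(x) = Add(-3, Mul(-1, x)) (Function('j')(x) = Mul(Add(x, 3), -1) = Mul(Add(3, x), -1) = Add(-3, Mul(-1, x)))
Function('v')(u) = Mul(60, Pow(u, -1)) (Function('v')(u) = Mul(Mul(-4, -3), Mul(5, Pow(u, -1))) = Mul(12, Mul(5, Pow(u, -1))) = Mul(60, Pow(u, -1)))
Mul(Function('v')(5), Function('j')(4)) = Mul(Mul(60, Pow(5, -1)), Add(-3, Mul(-1, 4))) = Mul(Mul(60, Rational(1, 5)), Add(-3, -4)) = Mul(12, -7) = -84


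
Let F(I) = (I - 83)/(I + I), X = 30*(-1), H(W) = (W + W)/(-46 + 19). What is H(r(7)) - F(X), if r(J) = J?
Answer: -1297/540 ≈ -2.4019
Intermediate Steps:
H(W) = -2*W/27 (H(W) = (2*W)/(-27) = (2*W)*(-1/27) = -2*W/27)
X = -30
F(I) = (-83 + I)/(2*I) (F(I) = (-83 + I)/((2*I)) = (-83 + I)*(1/(2*I)) = (-83 + I)/(2*I))
H(r(7)) - F(X) = -2/27*7 - (-83 - 30)/(2*(-30)) = -14/27 - (-1)*(-113)/(2*30) = -14/27 - 1*113/60 = -14/27 - 113/60 = -1297/540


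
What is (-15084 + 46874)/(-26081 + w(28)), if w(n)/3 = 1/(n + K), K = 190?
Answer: -1386044/1137131 ≈ -1.2189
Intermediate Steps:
w(n) = 3/(190 + n) (w(n) = 3/(n + 190) = 3/(190 + n))
(-15084 + 46874)/(-26081 + w(28)) = (-15084 + 46874)/(-26081 + 3/(190 + 28)) = 31790/(-26081 + 3/218) = 31790/(-5685655/218) = 31790*(-218/5685655) = -1386044/1137131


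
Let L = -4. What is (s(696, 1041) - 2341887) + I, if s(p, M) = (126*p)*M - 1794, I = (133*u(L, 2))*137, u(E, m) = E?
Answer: 88874971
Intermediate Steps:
I = -72884 (I = (133*(-4))*137 = -532*137 = -72884)
s(p, M) = -1794 + 126*M*p (s(p, M) = 126*M*p - 1794 = -1794 + 126*M*p)
(s(696, 1041) - 2341887) + I = ((-1794 + 126*1041*696) - 2341887) - 72884 = ((-1794 + 91291536) - 2341887) - 72884 = (91289742 - 2341887) - 72884 = 88947855 - 72884 = 88874971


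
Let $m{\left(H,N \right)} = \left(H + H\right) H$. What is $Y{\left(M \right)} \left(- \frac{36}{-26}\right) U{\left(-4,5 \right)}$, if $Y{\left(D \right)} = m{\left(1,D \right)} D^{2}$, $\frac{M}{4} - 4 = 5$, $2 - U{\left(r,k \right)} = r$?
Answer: $\frac{279936}{13} \approx 21534.0$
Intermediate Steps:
$U{\left(r,k \right)} = 2 - r$
$M = 36$ ($M = 16 + 4 \cdot 5 = 16 + 20 = 36$)
$m{\left(H,N \right)} = 2 H^{2}$ ($m{\left(H,N \right)} = 2 H H = 2 H^{2}$)
$Y{\left(D \right)} = 2 D^{2}$ ($Y{\left(D \right)} = 2 \cdot 1^{2} D^{2} = 2 \cdot 1 D^{2} = 2 D^{2}$)
$Y{\left(M \right)} \left(- \frac{36}{-26}\right) U{\left(-4,5 \right)} = 2 \cdot 36^{2} \left(- \frac{36}{-26}\right) \left(2 - -4\right) = 2 \cdot 1296 \left(\left(-36\right) \left(- \frac{1}{26}\right)\right) \left(2 + 4\right) = 2592 \cdot \frac{18}{13} \cdot 6 = \frac{46656}{13} \cdot 6 = \frac{279936}{13}$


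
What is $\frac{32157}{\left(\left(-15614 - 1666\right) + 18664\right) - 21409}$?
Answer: $- \frac{3573}{2225} \approx -1.6058$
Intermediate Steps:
$\frac{32157}{\left(\left(-15614 - 1666\right) + 18664\right) - 21409} = \frac{32157}{\left(-17280 + 18664\right) - 21409} = \frac{32157}{1384 - 21409} = \frac{32157}{-20025} = 32157 \left(- \frac{1}{20025}\right) = - \frac{3573}{2225}$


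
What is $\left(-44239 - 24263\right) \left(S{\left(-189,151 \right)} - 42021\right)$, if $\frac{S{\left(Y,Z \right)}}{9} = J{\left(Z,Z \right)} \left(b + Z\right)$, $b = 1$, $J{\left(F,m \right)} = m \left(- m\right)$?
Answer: $2139577014078$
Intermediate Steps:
$J{\left(F,m \right)} = - m^{2}$
$S{\left(Y,Z \right)} = - 9 Z^{2} \left(1 + Z\right)$ ($S{\left(Y,Z \right)} = 9 - Z^{2} \left(1 + Z\right) = 9 \left(- Z^{2} \left(1 + Z\right)\right) = - 9 Z^{2} \left(1 + Z\right)$)
$\left(-44239 - 24263\right) \left(S{\left(-189,151 \right)} - 42021\right) = \left(-44239 - 24263\right) \left(9 \cdot 151^{2} \left(-1 - 151\right) - 42021\right) = - 68502 \left(9 \cdot 22801 \left(-1 - 151\right) - 42021\right) = - 68502 \left(9 \cdot 22801 \left(-152\right) - 42021\right) = - 68502 \left(-31191768 - 42021\right) = \left(-68502\right) \left(-31233789\right) = 2139577014078$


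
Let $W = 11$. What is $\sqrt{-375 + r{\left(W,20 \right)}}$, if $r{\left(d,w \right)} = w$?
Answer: $i \sqrt{355} \approx 18.841 i$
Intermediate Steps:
$\sqrt{-375 + r{\left(W,20 \right)}} = \sqrt{-375 + 20} = \sqrt{-355} = i \sqrt{355}$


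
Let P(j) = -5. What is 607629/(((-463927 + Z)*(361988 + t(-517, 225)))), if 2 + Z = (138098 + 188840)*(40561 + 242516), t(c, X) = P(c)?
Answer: 202543/11166954052240317 ≈ 1.8138e-11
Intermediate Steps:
t(c, X) = -5
Z = 92548628224 (Z = -2 + (138098 + 188840)*(40561 + 242516) = -2 + 326938*283077 = -2 + 92548628226 = 92548628224)
607629/(((-463927 + Z)*(361988 + t(-517, 225)))) = 607629/(((-463927 + 92548628224)*(361988 - 5))) = 607629/((92548164297*361983)) = 607629/33500862156720951 = 607629*(1/33500862156720951) = 202543/11166954052240317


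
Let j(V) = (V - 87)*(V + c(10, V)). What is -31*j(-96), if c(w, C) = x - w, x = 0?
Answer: -601338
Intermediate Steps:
c(w, C) = -w (c(w, C) = 0 - w = -w)
j(V) = (-87 + V)*(-10 + V) (j(V) = (V - 87)*(V - 1*10) = (-87 + V)*(V - 10) = (-87 + V)*(-10 + V))
-31*j(-96) = -31*(870 + (-96)**2 - 97*(-96)) = -31*(870 + 9216 + 9312) = -31*19398 = -601338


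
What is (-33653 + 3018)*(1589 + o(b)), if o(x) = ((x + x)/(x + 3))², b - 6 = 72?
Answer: -35569838975/729 ≈ -4.8793e+7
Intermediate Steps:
b = 78 (b = 6 + 72 = 78)
o(x) = 4*x²/(3 + x)² (o(x) = ((2*x)/(3 + x))² = (2*x/(3 + x))² = 4*x²/(3 + x)²)
(-33653 + 3018)*(1589 + o(b)) = (-33653 + 3018)*(1589 + 4*78²/(3 + 78)²) = -30635*(1589 + 4*6084/81²) = -30635*(1589 + 4*6084*(1/6561)) = -30635*(1589 + 2704/729) = -30635*1161085/729 = -35569838975/729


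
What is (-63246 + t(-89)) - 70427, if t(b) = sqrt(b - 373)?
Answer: -133673 + I*sqrt(462) ≈ -1.3367e+5 + 21.494*I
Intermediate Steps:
t(b) = sqrt(-373 + b)
(-63246 + t(-89)) - 70427 = (-63246 + sqrt(-373 - 89)) - 70427 = (-63246 + sqrt(-462)) - 70427 = (-63246 + I*sqrt(462)) - 70427 = -133673 + I*sqrt(462)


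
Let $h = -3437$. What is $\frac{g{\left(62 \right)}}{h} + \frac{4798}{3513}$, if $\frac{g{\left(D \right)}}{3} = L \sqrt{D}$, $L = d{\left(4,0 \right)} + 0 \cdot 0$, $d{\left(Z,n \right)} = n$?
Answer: $\frac{4798}{3513} \approx 1.3658$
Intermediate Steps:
$L = 0$ ($L = 0 + 0 \cdot 0 = 0 + 0 = 0$)
$g{\left(D \right)} = 0$ ($g{\left(D \right)} = 3 \cdot 0 \sqrt{D} = 3 \cdot 0 = 0$)
$\frac{g{\left(62 \right)}}{h} + \frac{4798}{3513} = \frac{0}{-3437} + \frac{4798}{3513} = 0 \left(- \frac{1}{3437}\right) + 4798 \cdot \frac{1}{3513} = 0 + \frac{4798}{3513} = \frac{4798}{3513}$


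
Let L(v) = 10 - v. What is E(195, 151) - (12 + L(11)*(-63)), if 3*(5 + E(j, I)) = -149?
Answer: -389/3 ≈ -129.67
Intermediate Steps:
E(j, I) = -164/3 (E(j, I) = -5 + (⅓)*(-149) = -5 - 149/3 = -164/3)
E(195, 151) - (12 + L(11)*(-63)) = -164/3 - (12 + (10 - 1*11)*(-63)) = -164/3 - (12 + (10 - 11)*(-63)) = -164/3 - (12 - 1*(-63)) = -164/3 - (12 + 63) = -164/3 - 1*75 = -164/3 - 75 = -389/3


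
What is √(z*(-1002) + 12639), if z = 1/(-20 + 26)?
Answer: 2*√3118 ≈ 111.68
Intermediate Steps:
z = ⅙ (z = 1/6 = ⅙ ≈ 0.16667)
√(z*(-1002) + 12639) = √((⅙)*(-1002) + 12639) = √(-167 + 12639) = √12472 = 2*√3118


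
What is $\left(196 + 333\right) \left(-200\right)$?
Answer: $-105800$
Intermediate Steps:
$\left(196 + 333\right) \left(-200\right) = 529 \left(-200\right) = -105800$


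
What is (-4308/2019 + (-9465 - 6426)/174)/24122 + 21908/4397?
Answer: 2944579009613/591445588108 ≈ 4.9786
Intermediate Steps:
(-4308/2019 + (-9465 - 6426)/174)/24122 + 21908/4397 = (-4308*1/2019 - 15891*1/174)*(1/24122) + 21908*(1/4397) = (-1436/673 - 5297/58)*(1/24122) + 21908/4397 = -3648169/39034*1/24122 + 21908/4397 = -521167/134511164 + 21908/4397 = 2944579009613/591445588108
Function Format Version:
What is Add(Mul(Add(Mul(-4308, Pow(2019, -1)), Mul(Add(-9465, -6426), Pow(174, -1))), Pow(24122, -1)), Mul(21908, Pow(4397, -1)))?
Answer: Rational(2944579009613, 591445588108) ≈ 4.9786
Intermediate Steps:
Add(Mul(Add(Mul(-4308, Pow(2019, -1)), Mul(Add(-9465, -6426), Pow(174, -1))), Pow(24122, -1)), Mul(21908, Pow(4397, -1))) = Add(Mul(Add(Mul(-4308, Rational(1, 2019)), Mul(-15891, Rational(1, 174))), Rational(1, 24122)), Mul(21908, Rational(1, 4397))) = Add(Mul(Add(Rational(-1436, 673), Rational(-5297, 58)), Rational(1, 24122)), Rational(21908, 4397)) = Add(Mul(Rational(-3648169, 39034), Rational(1, 24122)), Rational(21908, 4397)) = Add(Rational(-521167, 134511164), Rational(21908, 4397)) = Rational(2944579009613, 591445588108)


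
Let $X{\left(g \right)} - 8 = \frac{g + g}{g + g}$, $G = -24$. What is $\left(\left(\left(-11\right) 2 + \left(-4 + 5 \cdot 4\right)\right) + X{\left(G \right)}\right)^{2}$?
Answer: $9$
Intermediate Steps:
$X{\left(g \right)} = 9$ ($X{\left(g \right)} = 8 + \frac{g + g}{g + g} = 8 + \frac{2 g}{2 g} = 8 + 2 g \frac{1}{2 g} = 8 + 1 = 9$)
$\left(\left(\left(-11\right) 2 + \left(-4 + 5 \cdot 4\right)\right) + X{\left(G \right)}\right)^{2} = \left(\left(\left(-11\right) 2 + \left(-4 + 5 \cdot 4\right)\right) + 9\right)^{2} = \left(\left(-22 + \left(-4 + 20\right)\right) + 9\right)^{2} = \left(\left(-22 + 16\right) + 9\right)^{2} = \left(-6 + 9\right)^{2} = 3^{2} = 9$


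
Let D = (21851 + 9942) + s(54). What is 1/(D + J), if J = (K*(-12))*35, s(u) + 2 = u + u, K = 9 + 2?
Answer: 1/27279 ≈ 3.6658e-5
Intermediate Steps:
K = 11
s(u) = -2 + 2*u (s(u) = -2 + (u + u) = -2 + 2*u)
J = -4620 (J = (11*(-12))*35 = -132*35 = -4620)
D = 31899 (D = (21851 + 9942) + (-2 + 2*54) = 31793 + (-2 + 108) = 31793 + 106 = 31899)
1/(D + J) = 1/(31899 - 4620) = 1/27279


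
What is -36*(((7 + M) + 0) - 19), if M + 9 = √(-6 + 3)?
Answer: 756 - 36*I*√3 ≈ 756.0 - 62.354*I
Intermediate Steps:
M = -9 + I*√3 (M = -9 + √(-6 + 3) = -9 + √(-3) = -9 + I*√3 ≈ -9.0 + 1.732*I)
-36*(((7 + M) + 0) - 19) = -36*(((7 + (-9 + I*√3)) + 0) - 19) = -36*(((-2 + I*√3) + 0) - 19) = -36*((-2 + I*√3) - 19) = -36*(-21 + I*√3) = 756 - 36*I*√3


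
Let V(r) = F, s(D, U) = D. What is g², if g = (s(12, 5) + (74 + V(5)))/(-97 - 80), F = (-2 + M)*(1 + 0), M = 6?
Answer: 900/3481 ≈ 0.25855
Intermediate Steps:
F = 4 (F = (-2 + 6)*(1 + 0) = 4*1 = 4)
V(r) = 4
g = -30/59 (g = (12 + (74 + 4))/(-97 - 80) = (12 + 78)/(-177) = 90*(-1/177) = -30/59 ≈ -0.50847)
g² = (-30/59)² = 900/3481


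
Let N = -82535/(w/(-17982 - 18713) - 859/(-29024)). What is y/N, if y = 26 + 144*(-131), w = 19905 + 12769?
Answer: -8635425581649/43951359924400 ≈ -0.19648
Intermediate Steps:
w = 32674
y = -18838 (y = 26 - 18864 = -18838)
N = 87902719848800/916809171 (N = -82535/(32674/(-17982 - 18713) - 859/(-29024)) = -82535/(32674/(-36695) - 859*(-1/29024)) = -82535/(32674*(-1/36695) + 859/29024) = -82535/(-32674/36695 + 859/29024) = -82535/(-916809171/1065035680) = -82535*(-1065035680/916809171) = 87902719848800/916809171 ≈ 95879.)
y/N = -18838/87902719848800/916809171 = -18838*916809171/87902719848800 = -8635425581649/43951359924400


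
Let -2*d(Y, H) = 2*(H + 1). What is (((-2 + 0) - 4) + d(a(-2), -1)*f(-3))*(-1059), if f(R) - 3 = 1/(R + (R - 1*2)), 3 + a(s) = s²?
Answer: 6354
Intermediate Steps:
a(s) = -3 + s²
d(Y, H) = -1 - H (d(Y, H) = -(H + 1) = -(1 + H) = -(2 + 2*H)/2 = -1 - H)
f(R) = 3 + 1/(-2 + 2*R) (f(R) = 3 + 1/(R + (R - 1*2)) = 3 + 1/(R + (R - 2)) = 3 + 1/(R + (-2 + R)) = 3 + 1/(-2 + 2*R))
(((-2 + 0) - 4) + d(a(-2), -1)*f(-3))*(-1059) = (((-2 + 0) - 4) + (-1 - 1*(-1))*((-5 + 6*(-3))/(2*(-1 - 3))))*(-1059) = ((-2 - 4) + (-1 + 1)*((½)*(-5 - 18)/(-4)))*(-1059) = (-6 + 0*((½)*(-¼)*(-23)))*(-1059) = (-6 + 0*(23/8))*(-1059) = (-6 + 0)*(-1059) = -6*(-1059) = 6354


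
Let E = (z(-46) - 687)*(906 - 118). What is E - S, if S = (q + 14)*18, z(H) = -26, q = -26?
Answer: -561628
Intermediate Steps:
S = -216 (S = (-26 + 14)*18 = -12*18 = -216)
E = -561844 (E = (-26 - 687)*(906 - 118) = -713*788 = -561844)
E - S = -561844 - 1*(-216) = -561844 + 216 = -561628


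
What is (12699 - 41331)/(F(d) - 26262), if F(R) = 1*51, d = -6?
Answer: 9544/8737 ≈ 1.0924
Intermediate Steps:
F(R) = 51
(12699 - 41331)/(F(d) - 26262) = (12699 - 41331)/(51 - 26262) = -28632/(-26211) = -28632*(-1/26211) = 9544/8737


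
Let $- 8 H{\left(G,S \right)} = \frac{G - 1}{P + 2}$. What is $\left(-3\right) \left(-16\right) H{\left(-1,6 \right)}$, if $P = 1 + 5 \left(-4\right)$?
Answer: $- \frac{12}{17} \approx -0.70588$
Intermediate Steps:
$P = -19$ ($P = 1 - 20 = -19$)
$H{\left(G,S \right)} = - \frac{1}{136} + \frac{G}{136}$ ($H{\left(G,S \right)} = - \frac{\left(G - 1\right) \frac{1}{-19 + 2}}{8} = - \frac{\left(-1 + G\right) \frac{1}{-17}}{8} = - \frac{\left(-1 + G\right) \left(- \frac{1}{17}\right)}{8} = - \frac{\frac{1}{17} - \frac{G}{17}}{8} = - \frac{1}{136} + \frac{G}{136}$)
$\left(-3\right) \left(-16\right) H{\left(-1,6 \right)} = \left(-3\right) \left(-16\right) \left(- \frac{1}{136} + \frac{1}{136} \left(-1\right)\right) = 48 \left(- \frac{1}{136} - \frac{1}{136}\right) = 48 \left(- \frac{1}{68}\right) = - \frac{12}{17}$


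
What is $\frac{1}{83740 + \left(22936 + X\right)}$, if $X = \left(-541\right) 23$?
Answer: $\frac{1}{94233} \approx 1.0612 \cdot 10^{-5}$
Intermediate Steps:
$X = -12443$
$\frac{1}{83740 + \left(22936 + X\right)} = \frac{1}{83740 + \left(22936 - 12443\right)} = \frac{1}{83740 + 10493} = \frac{1}{94233}$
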